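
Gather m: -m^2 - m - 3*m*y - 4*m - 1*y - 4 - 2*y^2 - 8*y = -m^2 + m*(-3*y - 5) - 2*y^2 - 9*y - 4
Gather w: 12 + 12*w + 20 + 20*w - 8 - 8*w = 24*w + 24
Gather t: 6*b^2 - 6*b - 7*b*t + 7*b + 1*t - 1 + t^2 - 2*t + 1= 6*b^2 + b + t^2 + t*(-7*b - 1)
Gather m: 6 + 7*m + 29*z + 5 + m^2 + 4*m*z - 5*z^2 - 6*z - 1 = m^2 + m*(4*z + 7) - 5*z^2 + 23*z + 10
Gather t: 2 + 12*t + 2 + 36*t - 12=48*t - 8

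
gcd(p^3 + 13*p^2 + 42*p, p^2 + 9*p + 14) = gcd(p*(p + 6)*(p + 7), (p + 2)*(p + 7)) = p + 7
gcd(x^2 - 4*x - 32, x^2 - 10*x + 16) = x - 8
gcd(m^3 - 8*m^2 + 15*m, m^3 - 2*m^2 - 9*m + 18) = m - 3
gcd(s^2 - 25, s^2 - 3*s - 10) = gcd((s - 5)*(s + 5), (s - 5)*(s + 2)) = s - 5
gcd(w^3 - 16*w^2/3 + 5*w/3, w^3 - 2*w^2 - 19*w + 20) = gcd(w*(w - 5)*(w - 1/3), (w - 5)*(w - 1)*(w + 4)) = w - 5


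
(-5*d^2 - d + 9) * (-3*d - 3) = 15*d^3 + 18*d^2 - 24*d - 27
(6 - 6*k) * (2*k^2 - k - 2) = -12*k^3 + 18*k^2 + 6*k - 12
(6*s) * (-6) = -36*s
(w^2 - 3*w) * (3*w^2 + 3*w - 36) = 3*w^4 - 6*w^3 - 45*w^2 + 108*w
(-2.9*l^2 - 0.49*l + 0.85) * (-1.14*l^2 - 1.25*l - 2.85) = 3.306*l^4 + 4.1836*l^3 + 7.9085*l^2 + 0.334*l - 2.4225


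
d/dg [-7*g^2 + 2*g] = 2 - 14*g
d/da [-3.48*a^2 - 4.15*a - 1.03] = -6.96*a - 4.15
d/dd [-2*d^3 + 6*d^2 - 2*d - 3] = -6*d^2 + 12*d - 2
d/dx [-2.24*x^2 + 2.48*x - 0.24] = 2.48 - 4.48*x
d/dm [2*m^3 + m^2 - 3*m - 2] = 6*m^2 + 2*m - 3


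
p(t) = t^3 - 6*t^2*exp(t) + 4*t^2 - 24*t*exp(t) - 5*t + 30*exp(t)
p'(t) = -6*t^2*exp(t) + 3*t^2 - 36*t*exp(t) + 8*t + 6*exp(t) - 5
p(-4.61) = 10.22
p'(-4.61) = 22.32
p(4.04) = -9259.05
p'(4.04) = -13412.56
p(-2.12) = 25.52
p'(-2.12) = -1.83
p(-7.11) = -121.75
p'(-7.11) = 89.74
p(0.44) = 27.04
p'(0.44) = -17.98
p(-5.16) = -5.12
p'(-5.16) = 33.78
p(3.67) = -5366.87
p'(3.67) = -8057.76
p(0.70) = 19.46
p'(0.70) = -42.51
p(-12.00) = -1092.00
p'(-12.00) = 331.00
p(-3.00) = 26.39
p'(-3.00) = 0.99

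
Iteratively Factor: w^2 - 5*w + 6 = (w - 2)*(w - 3)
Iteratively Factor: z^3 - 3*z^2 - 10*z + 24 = (z - 4)*(z^2 + z - 6) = (z - 4)*(z - 2)*(z + 3)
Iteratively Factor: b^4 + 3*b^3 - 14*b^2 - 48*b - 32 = (b + 4)*(b^3 - b^2 - 10*b - 8) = (b - 4)*(b + 4)*(b^2 + 3*b + 2) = (b - 4)*(b + 1)*(b + 4)*(b + 2)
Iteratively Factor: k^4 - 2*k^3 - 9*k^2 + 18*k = (k - 2)*(k^3 - 9*k) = (k - 2)*(k + 3)*(k^2 - 3*k) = k*(k - 2)*(k + 3)*(k - 3)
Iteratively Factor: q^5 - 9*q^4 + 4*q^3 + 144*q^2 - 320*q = (q - 5)*(q^4 - 4*q^3 - 16*q^2 + 64*q) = (q - 5)*(q + 4)*(q^3 - 8*q^2 + 16*q) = q*(q - 5)*(q + 4)*(q^2 - 8*q + 16) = q*(q - 5)*(q - 4)*(q + 4)*(q - 4)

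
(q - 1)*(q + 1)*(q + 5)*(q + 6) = q^4 + 11*q^3 + 29*q^2 - 11*q - 30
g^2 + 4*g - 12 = (g - 2)*(g + 6)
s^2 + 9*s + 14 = (s + 2)*(s + 7)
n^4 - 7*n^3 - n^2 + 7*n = n*(n - 7)*(n - 1)*(n + 1)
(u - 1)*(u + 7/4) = u^2 + 3*u/4 - 7/4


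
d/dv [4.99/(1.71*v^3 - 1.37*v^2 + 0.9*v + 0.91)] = (-25.5987*v^2 + 13.6726*v - 4.491)/(1.71*v^3 - 1.37*v^2 + 0.9*v + 0.91)^2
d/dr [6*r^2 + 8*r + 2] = 12*r + 8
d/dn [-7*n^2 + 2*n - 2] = 2 - 14*n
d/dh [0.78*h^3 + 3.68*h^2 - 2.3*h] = 2.34*h^2 + 7.36*h - 2.3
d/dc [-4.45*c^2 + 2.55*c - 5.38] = 2.55 - 8.9*c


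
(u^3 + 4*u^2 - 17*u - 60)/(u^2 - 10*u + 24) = (u^2 + 8*u + 15)/(u - 6)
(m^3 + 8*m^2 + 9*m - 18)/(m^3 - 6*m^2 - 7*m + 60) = (m^2 + 5*m - 6)/(m^2 - 9*m + 20)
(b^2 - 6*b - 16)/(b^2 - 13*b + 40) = (b + 2)/(b - 5)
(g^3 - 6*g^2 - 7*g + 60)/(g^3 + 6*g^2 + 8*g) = (g^3 - 6*g^2 - 7*g + 60)/(g*(g^2 + 6*g + 8))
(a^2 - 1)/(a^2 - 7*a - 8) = (a - 1)/(a - 8)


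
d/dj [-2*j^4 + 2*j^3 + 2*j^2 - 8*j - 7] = -8*j^3 + 6*j^2 + 4*j - 8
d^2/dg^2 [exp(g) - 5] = exp(g)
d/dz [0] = 0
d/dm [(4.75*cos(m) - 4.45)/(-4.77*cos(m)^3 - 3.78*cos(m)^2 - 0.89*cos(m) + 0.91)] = (-45.315*cos(m)^3 + 45.7245*cos(m)^2 + 33.642*cos(m) - 0.362)*sin(m)/(22.7529*cos(m)^6 + 36.0612*cos(m)^5 + 22.779*cos(m)^4 - 1.953*cos(m)^3 - 6.0875*cos(m)^2 - 1.6198*cos(m) + 0.8281)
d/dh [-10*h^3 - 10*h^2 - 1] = 10*h*(-3*h - 2)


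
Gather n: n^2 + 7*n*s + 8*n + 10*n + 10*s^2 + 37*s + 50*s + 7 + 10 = n^2 + n*(7*s + 18) + 10*s^2 + 87*s + 17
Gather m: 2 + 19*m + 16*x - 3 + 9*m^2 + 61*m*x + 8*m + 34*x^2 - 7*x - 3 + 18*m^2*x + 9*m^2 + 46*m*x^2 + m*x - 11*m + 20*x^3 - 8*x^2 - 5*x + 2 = m^2*(18*x + 18) + m*(46*x^2 + 62*x + 16) + 20*x^3 + 26*x^2 + 4*x - 2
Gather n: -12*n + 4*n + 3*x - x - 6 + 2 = -8*n + 2*x - 4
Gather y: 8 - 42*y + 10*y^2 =10*y^2 - 42*y + 8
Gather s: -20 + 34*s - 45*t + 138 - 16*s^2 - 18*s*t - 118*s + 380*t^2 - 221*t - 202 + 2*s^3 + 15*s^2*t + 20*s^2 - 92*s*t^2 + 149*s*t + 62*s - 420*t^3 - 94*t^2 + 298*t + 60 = 2*s^3 + s^2*(15*t + 4) + s*(-92*t^2 + 131*t - 22) - 420*t^3 + 286*t^2 + 32*t - 24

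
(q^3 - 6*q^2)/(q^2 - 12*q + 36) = q^2/(q - 6)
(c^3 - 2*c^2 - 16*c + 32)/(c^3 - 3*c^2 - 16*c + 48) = (c - 2)/(c - 3)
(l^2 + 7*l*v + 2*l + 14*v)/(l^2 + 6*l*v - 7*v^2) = (-l - 2)/(-l + v)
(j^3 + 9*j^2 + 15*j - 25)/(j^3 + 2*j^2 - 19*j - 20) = (j^2 + 4*j - 5)/(j^2 - 3*j - 4)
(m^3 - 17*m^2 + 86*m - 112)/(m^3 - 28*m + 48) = (m^2 - 15*m + 56)/(m^2 + 2*m - 24)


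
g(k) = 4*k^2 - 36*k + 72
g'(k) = 8*k - 36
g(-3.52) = 248.28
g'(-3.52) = -64.16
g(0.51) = 54.68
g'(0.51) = -31.92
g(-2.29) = 175.42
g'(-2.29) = -54.32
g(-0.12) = 76.38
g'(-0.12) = -36.96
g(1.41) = 29.19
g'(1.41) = -24.72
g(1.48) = 27.48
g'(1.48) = -24.16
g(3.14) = -1.60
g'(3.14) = -10.88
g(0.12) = 67.74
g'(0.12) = -35.04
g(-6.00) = 432.00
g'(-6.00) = -84.00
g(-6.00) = 432.00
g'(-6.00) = -84.00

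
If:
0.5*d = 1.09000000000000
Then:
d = 2.18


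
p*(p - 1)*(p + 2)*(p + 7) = p^4 + 8*p^3 + 5*p^2 - 14*p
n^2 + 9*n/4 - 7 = (n - 7/4)*(n + 4)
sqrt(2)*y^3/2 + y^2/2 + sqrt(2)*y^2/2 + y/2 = y*(y + sqrt(2)/2)*(sqrt(2)*y/2 + sqrt(2)/2)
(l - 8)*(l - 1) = l^2 - 9*l + 8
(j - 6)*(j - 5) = j^2 - 11*j + 30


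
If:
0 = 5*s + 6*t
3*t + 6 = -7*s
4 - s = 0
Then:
No Solution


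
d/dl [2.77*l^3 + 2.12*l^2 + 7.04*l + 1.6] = 8.31*l^2 + 4.24*l + 7.04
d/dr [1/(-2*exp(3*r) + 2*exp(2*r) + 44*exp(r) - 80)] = (3*exp(2*r)/2 - exp(r) - 11)*exp(r)/(exp(3*r) - exp(2*r) - 22*exp(r) + 40)^2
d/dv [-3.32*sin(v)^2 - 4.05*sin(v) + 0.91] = -(6.64*sin(v) + 4.05)*cos(v)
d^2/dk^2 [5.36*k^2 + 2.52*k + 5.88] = 10.7200000000000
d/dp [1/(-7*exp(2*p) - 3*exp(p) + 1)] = (14*exp(p) + 3)*exp(p)/(7*exp(2*p) + 3*exp(p) - 1)^2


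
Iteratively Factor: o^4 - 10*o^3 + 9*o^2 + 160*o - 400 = (o - 5)*(o^3 - 5*o^2 - 16*o + 80) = (o - 5)^2*(o^2 - 16) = (o - 5)^2*(o + 4)*(o - 4)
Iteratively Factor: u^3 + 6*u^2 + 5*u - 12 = (u + 4)*(u^2 + 2*u - 3) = (u - 1)*(u + 4)*(u + 3)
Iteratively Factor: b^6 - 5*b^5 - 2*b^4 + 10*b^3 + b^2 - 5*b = (b - 1)*(b^5 - 4*b^4 - 6*b^3 + 4*b^2 + 5*b) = (b - 5)*(b - 1)*(b^4 + b^3 - b^2 - b) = b*(b - 5)*(b - 1)*(b^3 + b^2 - b - 1) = b*(b - 5)*(b - 1)*(b + 1)*(b^2 - 1) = b*(b - 5)*(b - 1)^2*(b + 1)*(b + 1)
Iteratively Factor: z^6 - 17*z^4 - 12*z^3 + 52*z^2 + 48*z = (z + 3)*(z^5 - 3*z^4 - 8*z^3 + 12*z^2 + 16*z) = z*(z + 3)*(z^4 - 3*z^3 - 8*z^2 + 12*z + 16) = z*(z + 1)*(z + 3)*(z^3 - 4*z^2 - 4*z + 16) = z*(z + 1)*(z + 2)*(z + 3)*(z^2 - 6*z + 8) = z*(z - 2)*(z + 1)*(z + 2)*(z + 3)*(z - 4)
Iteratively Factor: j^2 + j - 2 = (j + 2)*(j - 1)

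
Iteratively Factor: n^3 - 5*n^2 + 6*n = (n)*(n^2 - 5*n + 6) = n*(n - 2)*(n - 3)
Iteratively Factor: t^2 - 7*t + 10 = (t - 2)*(t - 5)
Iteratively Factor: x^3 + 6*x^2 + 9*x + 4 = (x + 4)*(x^2 + 2*x + 1) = (x + 1)*(x + 4)*(x + 1)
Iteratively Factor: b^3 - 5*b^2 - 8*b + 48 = (b + 3)*(b^2 - 8*b + 16) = (b - 4)*(b + 3)*(b - 4)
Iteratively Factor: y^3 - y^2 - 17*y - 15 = (y + 3)*(y^2 - 4*y - 5) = (y - 5)*(y + 3)*(y + 1)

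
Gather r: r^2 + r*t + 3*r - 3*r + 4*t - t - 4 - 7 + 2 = r^2 + r*t + 3*t - 9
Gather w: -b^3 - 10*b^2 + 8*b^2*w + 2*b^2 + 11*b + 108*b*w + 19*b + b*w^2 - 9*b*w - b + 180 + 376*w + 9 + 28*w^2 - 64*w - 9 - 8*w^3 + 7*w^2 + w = -b^3 - 8*b^2 + 29*b - 8*w^3 + w^2*(b + 35) + w*(8*b^2 + 99*b + 313) + 180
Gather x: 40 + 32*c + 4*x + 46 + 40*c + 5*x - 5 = 72*c + 9*x + 81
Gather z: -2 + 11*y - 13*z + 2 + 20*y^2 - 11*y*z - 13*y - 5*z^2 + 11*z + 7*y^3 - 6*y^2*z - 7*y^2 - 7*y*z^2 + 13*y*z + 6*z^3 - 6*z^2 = 7*y^3 + 13*y^2 - 2*y + 6*z^3 + z^2*(-7*y - 11) + z*(-6*y^2 + 2*y - 2)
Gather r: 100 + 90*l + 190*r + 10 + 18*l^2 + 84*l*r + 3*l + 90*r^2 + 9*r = 18*l^2 + 93*l + 90*r^2 + r*(84*l + 199) + 110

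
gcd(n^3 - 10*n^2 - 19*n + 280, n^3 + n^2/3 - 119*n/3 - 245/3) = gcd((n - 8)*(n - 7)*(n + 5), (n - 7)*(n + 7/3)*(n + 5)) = n^2 - 2*n - 35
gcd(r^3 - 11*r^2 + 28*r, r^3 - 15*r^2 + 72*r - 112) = r^2 - 11*r + 28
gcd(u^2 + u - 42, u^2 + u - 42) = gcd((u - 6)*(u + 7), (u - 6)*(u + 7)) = u^2 + u - 42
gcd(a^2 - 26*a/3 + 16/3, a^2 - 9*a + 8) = a - 8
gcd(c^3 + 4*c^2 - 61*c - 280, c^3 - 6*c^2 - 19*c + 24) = c - 8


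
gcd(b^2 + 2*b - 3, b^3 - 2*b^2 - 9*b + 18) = b + 3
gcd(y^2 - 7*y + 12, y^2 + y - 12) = y - 3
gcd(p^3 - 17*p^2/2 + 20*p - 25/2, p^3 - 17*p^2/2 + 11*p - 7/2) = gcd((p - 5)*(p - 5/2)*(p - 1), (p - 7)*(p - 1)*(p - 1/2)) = p - 1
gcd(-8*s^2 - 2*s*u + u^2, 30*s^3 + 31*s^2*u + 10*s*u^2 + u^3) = 2*s + u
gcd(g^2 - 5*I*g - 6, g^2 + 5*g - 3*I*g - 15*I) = g - 3*I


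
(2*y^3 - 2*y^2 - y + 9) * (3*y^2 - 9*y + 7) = 6*y^5 - 24*y^4 + 29*y^3 + 22*y^2 - 88*y + 63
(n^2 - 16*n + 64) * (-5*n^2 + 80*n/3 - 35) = -5*n^4 + 320*n^3/3 - 2345*n^2/3 + 6800*n/3 - 2240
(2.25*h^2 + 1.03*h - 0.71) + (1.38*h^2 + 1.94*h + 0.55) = 3.63*h^2 + 2.97*h - 0.16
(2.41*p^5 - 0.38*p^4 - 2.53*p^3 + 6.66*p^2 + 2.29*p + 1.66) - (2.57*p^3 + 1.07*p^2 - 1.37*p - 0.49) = 2.41*p^5 - 0.38*p^4 - 5.1*p^3 + 5.59*p^2 + 3.66*p + 2.15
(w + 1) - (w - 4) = 5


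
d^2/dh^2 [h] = 0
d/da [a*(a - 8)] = 2*a - 8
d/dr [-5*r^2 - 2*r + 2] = -10*r - 2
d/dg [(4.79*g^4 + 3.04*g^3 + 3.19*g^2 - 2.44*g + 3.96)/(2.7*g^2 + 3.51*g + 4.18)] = (25.866*g^5 + 58.6467*g^4 + 101.4296*g^3 + 55.9065*g^2 + 5.2844*g - 24.0988)/(7.29*g^4 + 18.954*g^3 + 34.8921*g^2 + 29.3436*g + 17.4724)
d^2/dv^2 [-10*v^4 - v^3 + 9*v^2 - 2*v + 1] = -120*v^2 - 6*v + 18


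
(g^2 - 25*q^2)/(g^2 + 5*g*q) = (g - 5*q)/g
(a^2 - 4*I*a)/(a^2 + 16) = a/(a + 4*I)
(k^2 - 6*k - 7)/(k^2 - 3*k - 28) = (k + 1)/(k + 4)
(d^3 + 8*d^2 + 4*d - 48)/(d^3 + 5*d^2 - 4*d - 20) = (d^2 + 10*d + 24)/(d^2 + 7*d + 10)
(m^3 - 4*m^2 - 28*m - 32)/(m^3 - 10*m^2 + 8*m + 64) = (m + 2)/(m - 4)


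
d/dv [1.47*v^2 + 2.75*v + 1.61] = 2.94*v + 2.75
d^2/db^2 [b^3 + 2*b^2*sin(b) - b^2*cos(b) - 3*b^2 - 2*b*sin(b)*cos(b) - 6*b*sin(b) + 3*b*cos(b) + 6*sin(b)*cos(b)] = -2*b^2*sin(b) + b^2*cos(b) + 10*b*sin(b) + 4*b*sin(2*b) + 5*b*cos(b) + 6*b - 2*sin(b) - 12*sin(2*b) - 14*cos(b) - 4*cos(2*b) - 6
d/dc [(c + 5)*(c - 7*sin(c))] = c - (c + 5)*(7*cos(c) - 1) - 7*sin(c)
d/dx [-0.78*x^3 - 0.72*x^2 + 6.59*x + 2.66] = -2.34*x^2 - 1.44*x + 6.59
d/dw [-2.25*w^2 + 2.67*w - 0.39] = 2.67 - 4.5*w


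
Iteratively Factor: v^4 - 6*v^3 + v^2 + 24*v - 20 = (v + 2)*(v^3 - 8*v^2 + 17*v - 10) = (v - 5)*(v + 2)*(v^2 - 3*v + 2) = (v - 5)*(v - 2)*(v + 2)*(v - 1)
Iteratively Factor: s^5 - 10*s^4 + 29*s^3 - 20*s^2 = (s)*(s^4 - 10*s^3 + 29*s^2 - 20*s) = s*(s - 5)*(s^3 - 5*s^2 + 4*s) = s*(s - 5)*(s - 4)*(s^2 - s) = s^2*(s - 5)*(s - 4)*(s - 1)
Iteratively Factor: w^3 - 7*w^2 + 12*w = (w)*(w^2 - 7*w + 12) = w*(w - 4)*(w - 3)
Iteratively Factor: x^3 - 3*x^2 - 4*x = (x + 1)*(x^2 - 4*x) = x*(x + 1)*(x - 4)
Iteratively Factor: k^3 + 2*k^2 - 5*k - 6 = (k + 1)*(k^2 + k - 6) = (k + 1)*(k + 3)*(k - 2)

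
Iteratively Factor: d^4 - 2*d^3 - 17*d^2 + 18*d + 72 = (d + 2)*(d^3 - 4*d^2 - 9*d + 36) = (d - 4)*(d + 2)*(d^2 - 9) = (d - 4)*(d - 3)*(d + 2)*(d + 3)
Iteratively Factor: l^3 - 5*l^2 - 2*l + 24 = (l - 4)*(l^2 - l - 6) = (l - 4)*(l - 3)*(l + 2)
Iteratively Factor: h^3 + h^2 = (h + 1)*(h^2) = h*(h + 1)*(h)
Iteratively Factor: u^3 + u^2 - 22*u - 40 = (u + 2)*(u^2 - u - 20) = (u + 2)*(u + 4)*(u - 5)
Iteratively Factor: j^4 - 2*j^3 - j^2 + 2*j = (j - 2)*(j^3 - j) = (j - 2)*(j + 1)*(j^2 - j) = j*(j - 2)*(j + 1)*(j - 1)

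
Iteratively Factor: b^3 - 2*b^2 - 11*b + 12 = (b - 4)*(b^2 + 2*b - 3) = (b - 4)*(b + 3)*(b - 1)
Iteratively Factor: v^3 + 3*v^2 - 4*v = (v + 4)*(v^2 - v) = v*(v + 4)*(v - 1)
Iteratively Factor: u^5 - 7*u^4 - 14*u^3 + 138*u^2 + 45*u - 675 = (u - 3)*(u^4 - 4*u^3 - 26*u^2 + 60*u + 225) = (u - 3)*(u + 3)*(u^3 - 7*u^2 - 5*u + 75) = (u - 5)*(u - 3)*(u + 3)*(u^2 - 2*u - 15) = (u - 5)^2*(u - 3)*(u + 3)*(u + 3)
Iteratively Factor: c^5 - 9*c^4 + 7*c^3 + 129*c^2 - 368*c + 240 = (c + 4)*(c^4 - 13*c^3 + 59*c^2 - 107*c + 60) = (c - 3)*(c + 4)*(c^3 - 10*c^2 + 29*c - 20) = (c - 4)*(c - 3)*(c + 4)*(c^2 - 6*c + 5) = (c - 4)*(c - 3)*(c - 1)*(c + 4)*(c - 5)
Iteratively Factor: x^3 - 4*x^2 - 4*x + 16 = (x + 2)*(x^2 - 6*x + 8) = (x - 4)*(x + 2)*(x - 2)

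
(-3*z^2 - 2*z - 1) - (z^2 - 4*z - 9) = -4*z^2 + 2*z + 8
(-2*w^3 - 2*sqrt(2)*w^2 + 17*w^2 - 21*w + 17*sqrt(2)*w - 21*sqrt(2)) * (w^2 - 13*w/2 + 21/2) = -2*w^5 - 2*sqrt(2)*w^4 + 30*w^4 - 305*w^3/2 + 30*sqrt(2)*w^3 - 305*sqrt(2)*w^2/2 + 315*w^2 - 441*w/2 + 315*sqrt(2)*w - 441*sqrt(2)/2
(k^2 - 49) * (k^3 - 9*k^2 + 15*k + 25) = k^5 - 9*k^4 - 34*k^3 + 466*k^2 - 735*k - 1225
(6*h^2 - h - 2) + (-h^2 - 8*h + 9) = 5*h^2 - 9*h + 7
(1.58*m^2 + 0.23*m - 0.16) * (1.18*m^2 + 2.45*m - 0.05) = 1.8644*m^4 + 4.1424*m^3 + 0.2957*m^2 - 0.4035*m + 0.008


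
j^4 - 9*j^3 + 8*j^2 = j^2*(j - 8)*(j - 1)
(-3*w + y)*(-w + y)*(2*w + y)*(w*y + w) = 6*w^4*y + 6*w^4 - 5*w^3*y^2 - 5*w^3*y - 2*w^2*y^3 - 2*w^2*y^2 + w*y^4 + w*y^3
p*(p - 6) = p^2 - 6*p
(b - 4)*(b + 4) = b^2 - 16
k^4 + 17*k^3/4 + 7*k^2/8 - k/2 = k*(k - 1/4)*(k + 1/2)*(k + 4)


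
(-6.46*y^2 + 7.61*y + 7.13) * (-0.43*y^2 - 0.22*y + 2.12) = 2.7778*y^4 - 1.8511*y^3 - 18.4353*y^2 + 14.5646*y + 15.1156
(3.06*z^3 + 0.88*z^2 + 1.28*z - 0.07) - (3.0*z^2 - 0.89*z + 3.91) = 3.06*z^3 - 2.12*z^2 + 2.17*z - 3.98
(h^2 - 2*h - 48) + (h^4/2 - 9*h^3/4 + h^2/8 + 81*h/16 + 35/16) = h^4/2 - 9*h^3/4 + 9*h^2/8 + 49*h/16 - 733/16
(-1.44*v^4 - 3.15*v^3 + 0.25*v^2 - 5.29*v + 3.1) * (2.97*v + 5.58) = -4.2768*v^5 - 17.3907*v^4 - 16.8345*v^3 - 14.3163*v^2 - 20.3112*v + 17.298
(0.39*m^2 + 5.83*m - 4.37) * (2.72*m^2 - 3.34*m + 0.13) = 1.0608*m^4 + 14.555*m^3 - 31.3079*m^2 + 15.3537*m - 0.5681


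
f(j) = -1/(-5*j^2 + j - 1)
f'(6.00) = 0.00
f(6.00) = 0.01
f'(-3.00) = 0.01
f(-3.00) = 0.02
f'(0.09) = 0.11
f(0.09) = 1.05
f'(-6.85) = 0.00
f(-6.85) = 0.00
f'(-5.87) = 0.00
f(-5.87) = 0.01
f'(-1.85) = 0.05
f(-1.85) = 0.05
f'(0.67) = -0.86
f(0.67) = 0.39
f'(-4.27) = 0.00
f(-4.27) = 0.01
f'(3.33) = -0.01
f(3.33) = 0.02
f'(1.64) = -0.09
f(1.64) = 0.08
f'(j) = -(10*j - 1)/(-5*j^2 + j - 1)^2 = (1 - 10*j)/(5*j^2 - j + 1)^2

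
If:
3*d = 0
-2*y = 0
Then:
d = 0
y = 0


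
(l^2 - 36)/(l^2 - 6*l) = (l + 6)/l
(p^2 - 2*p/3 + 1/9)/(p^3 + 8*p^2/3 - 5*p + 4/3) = (p - 1/3)/(p^2 + 3*p - 4)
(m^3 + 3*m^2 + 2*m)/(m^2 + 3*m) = (m^2 + 3*m + 2)/(m + 3)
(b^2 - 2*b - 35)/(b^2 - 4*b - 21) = (b + 5)/(b + 3)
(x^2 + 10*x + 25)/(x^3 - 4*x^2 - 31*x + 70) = (x + 5)/(x^2 - 9*x + 14)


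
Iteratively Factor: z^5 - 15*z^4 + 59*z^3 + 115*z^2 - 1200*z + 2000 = (z - 5)*(z^4 - 10*z^3 + 9*z^2 + 160*z - 400) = (z - 5)^2*(z^3 - 5*z^2 - 16*z + 80) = (z - 5)^2*(z + 4)*(z^2 - 9*z + 20) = (z - 5)^3*(z + 4)*(z - 4)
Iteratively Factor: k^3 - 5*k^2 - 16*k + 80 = (k + 4)*(k^2 - 9*k + 20) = (k - 4)*(k + 4)*(k - 5)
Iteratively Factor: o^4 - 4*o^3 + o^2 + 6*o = (o - 2)*(o^3 - 2*o^2 - 3*o) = (o - 2)*(o + 1)*(o^2 - 3*o) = (o - 3)*(o - 2)*(o + 1)*(o)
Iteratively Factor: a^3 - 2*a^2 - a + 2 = (a + 1)*(a^2 - 3*a + 2) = (a - 2)*(a + 1)*(a - 1)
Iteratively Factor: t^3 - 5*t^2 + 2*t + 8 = (t - 2)*(t^2 - 3*t - 4) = (t - 4)*(t - 2)*(t + 1)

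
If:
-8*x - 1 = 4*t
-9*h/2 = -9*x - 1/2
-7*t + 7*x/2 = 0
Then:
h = -4/45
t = -1/20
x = -1/10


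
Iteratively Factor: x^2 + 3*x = (x + 3)*(x)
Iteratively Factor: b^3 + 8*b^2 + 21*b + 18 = (b + 3)*(b^2 + 5*b + 6) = (b + 2)*(b + 3)*(b + 3)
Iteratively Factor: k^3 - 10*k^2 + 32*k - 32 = (k - 4)*(k^2 - 6*k + 8) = (k - 4)*(k - 2)*(k - 4)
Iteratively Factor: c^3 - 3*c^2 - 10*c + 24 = (c + 3)*(c^2 - 6*c + 8) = (c - 4)*(c + 3)*(c - 2)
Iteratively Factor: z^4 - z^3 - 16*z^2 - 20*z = (z)*(z^3 - z^2 - 16*z - 20) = z*(z + 2)*(z^2 - 3*z - 10) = z*(z + 2)^2*(z - 5)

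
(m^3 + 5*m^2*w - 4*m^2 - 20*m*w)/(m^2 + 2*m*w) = (m^2 + 5*m*w - 4*m - 20*w)/(m + 2*w)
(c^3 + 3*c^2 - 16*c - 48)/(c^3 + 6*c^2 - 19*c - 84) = (c + 4)/(c + 7)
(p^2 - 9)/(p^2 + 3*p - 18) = (p + 3)/(p + 6)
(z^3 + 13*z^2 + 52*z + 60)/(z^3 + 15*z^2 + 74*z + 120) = (z + 2)/(z + 4)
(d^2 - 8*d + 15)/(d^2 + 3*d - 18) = (d - 5)/(d + 6)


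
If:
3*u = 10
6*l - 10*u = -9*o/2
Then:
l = 50/9 - 3*o/4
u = 10/3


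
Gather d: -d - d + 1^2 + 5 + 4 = 10 - 2*d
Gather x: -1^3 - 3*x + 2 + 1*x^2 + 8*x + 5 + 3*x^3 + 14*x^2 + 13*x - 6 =3*x^3 + 15*x^2 + 18*x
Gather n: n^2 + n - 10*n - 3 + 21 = n^2 - 9*n + 18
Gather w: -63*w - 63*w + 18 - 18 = -126*w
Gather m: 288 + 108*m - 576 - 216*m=-108*m - 288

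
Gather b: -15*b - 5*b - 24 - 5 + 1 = -20*b - 28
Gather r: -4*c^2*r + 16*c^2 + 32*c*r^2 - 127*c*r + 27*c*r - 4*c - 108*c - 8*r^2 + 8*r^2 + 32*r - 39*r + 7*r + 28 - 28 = 16*c^2 + 32*c*r^2 - 112*c + r*(-4*c^2 - 100*c)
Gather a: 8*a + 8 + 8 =8*a + 16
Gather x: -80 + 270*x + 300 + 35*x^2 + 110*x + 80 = 35*x^2 + 380*x + 300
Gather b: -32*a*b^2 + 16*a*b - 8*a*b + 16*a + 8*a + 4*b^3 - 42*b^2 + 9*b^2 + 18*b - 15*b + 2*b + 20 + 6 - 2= 24*a + 4*b^3 + b^2*(-32*a - 33) + b*(8*a + 5) + 24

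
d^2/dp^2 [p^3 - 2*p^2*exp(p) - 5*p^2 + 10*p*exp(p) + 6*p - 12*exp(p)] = -2*p^2*exp(p) + 2*p*exp(p) + 6*p + 4*exp(p) - 10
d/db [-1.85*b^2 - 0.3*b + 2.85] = -3.7*b - 0.3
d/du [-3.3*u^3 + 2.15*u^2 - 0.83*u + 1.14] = -9.9*u^2 + 4.3*u - 0.83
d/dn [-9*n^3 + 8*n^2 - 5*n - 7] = -27*n^2 + 16*n - 5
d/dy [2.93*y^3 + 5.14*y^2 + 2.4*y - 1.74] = 8.79*y^2 + 10.28*y + 2.4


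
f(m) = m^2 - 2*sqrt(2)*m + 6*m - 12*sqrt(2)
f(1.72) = -8.56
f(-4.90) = -8.50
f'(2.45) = 8.07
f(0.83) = -13.65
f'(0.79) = 4.75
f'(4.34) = 11.85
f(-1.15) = -19.30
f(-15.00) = 160.46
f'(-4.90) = -6.63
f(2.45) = -3.20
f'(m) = 2*m - 2*sqrt(2) + 6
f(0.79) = -13.84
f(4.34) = 15.63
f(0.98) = -12.90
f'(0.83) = 4.83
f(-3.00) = -17.49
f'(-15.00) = -26.83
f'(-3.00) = -2.83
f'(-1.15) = 0.87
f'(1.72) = 6.61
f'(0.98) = 5.13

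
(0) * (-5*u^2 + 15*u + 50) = 0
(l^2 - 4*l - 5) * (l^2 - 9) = l^4 - 4*l^3 - 14*l^2 + 36*l + 45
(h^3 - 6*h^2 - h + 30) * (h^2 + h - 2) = h^5 - 5*h^4 - 9*h^3 + 41*h^2 + 32*h - 60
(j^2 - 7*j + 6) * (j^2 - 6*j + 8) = j^4 - 13*j^3 + 56*j^2 - 92*j + 48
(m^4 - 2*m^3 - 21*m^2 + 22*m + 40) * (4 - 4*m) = -4*m^5 + 12*m^4 + 76*m^3 - 172*m^2 - 72*m + 160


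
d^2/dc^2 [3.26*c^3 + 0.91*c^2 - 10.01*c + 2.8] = 19.56*c + 1.82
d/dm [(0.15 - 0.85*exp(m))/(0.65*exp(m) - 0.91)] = 0.676*exp(m)/(0.65*exp(m) - 0.91)^2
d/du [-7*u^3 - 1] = -21*u^2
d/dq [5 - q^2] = -2*q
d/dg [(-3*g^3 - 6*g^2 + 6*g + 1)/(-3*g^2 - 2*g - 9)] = (9*g^4 + 12*g^3 + 111*g^2 + 114*g - 52)/(9*g^4 + 12*g^3 + 58*g^2 + 36*g + 81)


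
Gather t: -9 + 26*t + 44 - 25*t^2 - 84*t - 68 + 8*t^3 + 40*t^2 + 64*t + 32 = 8*t^3 + 15*t^2 + 6*t - 1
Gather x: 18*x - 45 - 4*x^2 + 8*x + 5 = -4*x^2 + 26*x - 40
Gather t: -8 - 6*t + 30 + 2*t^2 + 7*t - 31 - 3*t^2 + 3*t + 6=-t^2 + 4*t - 3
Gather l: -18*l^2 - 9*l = -18*l^2 - 9*l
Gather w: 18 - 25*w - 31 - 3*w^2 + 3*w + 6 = -3*w^2 - 22*w - 7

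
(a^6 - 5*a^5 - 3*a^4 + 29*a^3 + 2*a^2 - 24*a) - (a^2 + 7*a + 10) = a^6 - 5*a^5 - 3*a^4 + 29*a^3 + a^2 - 31*a - 10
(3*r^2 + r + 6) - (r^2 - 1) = 2*r^2 + r + 7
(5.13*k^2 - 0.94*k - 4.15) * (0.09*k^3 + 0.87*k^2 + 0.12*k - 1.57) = 0.4617*k^5 + 4.3785*k^4 - 0.5757*k^3 - 11.7774*k^2 + 0.9778*k + 6.5155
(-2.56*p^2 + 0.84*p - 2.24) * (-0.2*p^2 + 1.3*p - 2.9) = 0.512*p^4 - 3.496*p^3 + 8.964*p^2 - 5.348*p + 6.496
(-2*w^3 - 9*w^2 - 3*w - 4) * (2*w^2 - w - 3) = -4*w^5 - 16*w^4 + 9*w^3 + 22*w^2 + 13*w + 12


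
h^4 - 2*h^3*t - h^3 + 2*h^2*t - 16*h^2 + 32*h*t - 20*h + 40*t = (h - 5)*(h + 2)^2*(h - 2*t)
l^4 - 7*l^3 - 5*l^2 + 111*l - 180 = (l - 5)*(l - 3)^2*(l + 4)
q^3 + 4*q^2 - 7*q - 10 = (q - 2)*(q + 1)*(q + 5)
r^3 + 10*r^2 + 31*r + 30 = (r + 2)*(r + 3)*(r + 5)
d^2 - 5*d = d*(d - 5)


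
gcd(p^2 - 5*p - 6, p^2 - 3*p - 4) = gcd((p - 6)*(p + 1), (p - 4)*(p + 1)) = p + 1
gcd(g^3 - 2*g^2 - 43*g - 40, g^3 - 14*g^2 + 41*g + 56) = g^2 - 7*g - 8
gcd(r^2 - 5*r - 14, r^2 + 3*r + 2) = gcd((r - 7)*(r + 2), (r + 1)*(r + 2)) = r + 2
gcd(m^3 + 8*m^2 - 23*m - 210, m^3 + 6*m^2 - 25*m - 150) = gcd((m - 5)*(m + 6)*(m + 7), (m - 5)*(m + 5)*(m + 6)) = m^2 + m - 30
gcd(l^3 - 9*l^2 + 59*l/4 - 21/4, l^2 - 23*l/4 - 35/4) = l - 7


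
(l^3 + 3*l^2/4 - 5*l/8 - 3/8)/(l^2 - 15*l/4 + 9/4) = (2*l^2 + 3*l + 1)/(2*(l - 3))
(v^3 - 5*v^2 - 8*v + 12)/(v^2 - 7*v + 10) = (v^3 - 5*v^2 - 8*v + 12)/(v^2 - 7*v + 10)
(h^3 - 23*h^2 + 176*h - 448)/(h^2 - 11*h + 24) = (h^2 - 15*h + 56)/(h - 3)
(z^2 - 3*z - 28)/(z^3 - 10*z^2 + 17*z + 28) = (z + 4)/(z^2 - 3*z - 4)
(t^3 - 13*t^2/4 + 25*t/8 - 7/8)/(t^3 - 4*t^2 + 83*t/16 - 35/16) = 2*(2*t - 1)/(4*t - 5)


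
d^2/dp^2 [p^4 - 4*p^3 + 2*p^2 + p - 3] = 12*p^2 - 24*p + 4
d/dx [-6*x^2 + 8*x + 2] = 8 - 12*x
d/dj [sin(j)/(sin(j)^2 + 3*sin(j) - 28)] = (cos(j)^2 - 29)*cos(j)/((sin(j) - 4)^2*(sin(j) + 7)^2)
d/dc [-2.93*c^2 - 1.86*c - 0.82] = -5.86*c - 1.86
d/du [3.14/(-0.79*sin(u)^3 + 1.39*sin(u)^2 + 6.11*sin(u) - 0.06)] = (7.4418*sin(u)^2 - 8.7292*sin(u) - 19.1854)*cos(u)/(0.79*sin(u)^3 - 1.39*sin(u)^2 - 6.11*sin(u) + 0.06)^2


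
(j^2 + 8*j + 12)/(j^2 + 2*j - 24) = (j + 2)/(j - 4)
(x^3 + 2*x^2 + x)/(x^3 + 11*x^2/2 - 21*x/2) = 2*(x^2 + 2*x + 1)/(2*x^2 + 11*x - 21)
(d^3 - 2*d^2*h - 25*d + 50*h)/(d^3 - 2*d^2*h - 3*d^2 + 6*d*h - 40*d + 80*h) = (d - 5)/(d - 8)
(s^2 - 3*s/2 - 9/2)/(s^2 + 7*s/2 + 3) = (s - 3)/(s + 2)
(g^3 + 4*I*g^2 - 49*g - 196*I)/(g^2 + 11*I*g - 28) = (g^2 - 49)/(g + 7*I)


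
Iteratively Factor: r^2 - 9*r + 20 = (r - 4)*(r - 5)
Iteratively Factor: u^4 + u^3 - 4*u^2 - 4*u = (u + 2)*(u^3 - u^2 - 2*u) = (u + 1)*(u + 2)*(u^2 - 2*u) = (u - 2)*(u + 1)*(u + 2)*(u)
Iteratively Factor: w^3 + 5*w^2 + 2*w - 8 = (w + 2)*(w^2 + 3*w - 4) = (w - 1)*(w + 2)*(w + 4)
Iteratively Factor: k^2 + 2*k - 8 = (k - 2)*(k + 4)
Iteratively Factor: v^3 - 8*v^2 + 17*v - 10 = (v - 1)*(v^2 - 7*v + 10) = (v - 2)*(v - 1)*(v - 5)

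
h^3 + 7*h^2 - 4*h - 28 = (h - 2)*(h + 2)*(h + 7)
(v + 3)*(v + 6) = v^2 + 9*v + 18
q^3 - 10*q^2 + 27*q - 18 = (q - 6)*(q - 3)*(q - 1)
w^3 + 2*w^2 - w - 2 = (w - 1)*(w + 1)*(w + 2)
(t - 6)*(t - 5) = t^2 - 11*t + 30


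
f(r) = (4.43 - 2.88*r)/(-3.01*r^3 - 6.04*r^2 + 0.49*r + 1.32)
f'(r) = (4.43 - 2.88*r)*(9.03*r^2 + 12.08*r - 0.49)/(-3.01*r^3 - 6.04*r^2 + 0.49*r + 1.32)^2 - 2.88/(-3.01*r^3 - 6.04*r^2 + 0.49*r + 1.32) = (-17.3376*r^3 + 22.6077*r^2 + 53.5144*r - 5.9723)/(9.0601*r^6 + 36.3608*r^5 + 33.5318*r^4 - 13.8656*r^3 - 15.7055*r^2 + 1.2936*r + 1.7424)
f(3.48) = 0.03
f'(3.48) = -0.01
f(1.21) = -0.08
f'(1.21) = 0.41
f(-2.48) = 1.30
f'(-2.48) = 3.37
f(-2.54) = 1.13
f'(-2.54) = 2.65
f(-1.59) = -3.43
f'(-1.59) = 5.18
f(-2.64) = 0.90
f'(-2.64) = 1.86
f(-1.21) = -2.84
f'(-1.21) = -0.89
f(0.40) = 9.18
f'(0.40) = 140.80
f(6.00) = 0.01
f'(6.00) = -0.00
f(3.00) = 0.03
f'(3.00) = -0.01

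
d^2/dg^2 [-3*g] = 0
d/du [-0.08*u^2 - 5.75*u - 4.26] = -0.16*u - 5.75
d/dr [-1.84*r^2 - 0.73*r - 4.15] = -3.68*r - 0.73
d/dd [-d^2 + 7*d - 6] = 7 - 2*d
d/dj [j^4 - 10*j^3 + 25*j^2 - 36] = 2*j*(2*j^2 - 15*j + 25)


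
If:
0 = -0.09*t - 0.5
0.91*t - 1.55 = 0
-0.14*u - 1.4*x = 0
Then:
No Solution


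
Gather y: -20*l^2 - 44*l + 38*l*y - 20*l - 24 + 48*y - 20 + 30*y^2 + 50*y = -20*l^2 - 64*l + 30*y^2 + y*(38*l + 98) - 44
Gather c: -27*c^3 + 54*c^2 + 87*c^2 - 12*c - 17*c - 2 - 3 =-27*c^3 + 141*c^2 - 29*c - 5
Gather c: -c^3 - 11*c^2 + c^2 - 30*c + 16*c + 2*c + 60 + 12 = -c^3 - 10*c^2 - 12*c + 72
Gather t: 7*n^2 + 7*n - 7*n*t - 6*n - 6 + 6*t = 7*n^2 + n + t*(6 - 7*n) - 6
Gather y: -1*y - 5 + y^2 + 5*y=y^2 + 4*y - 5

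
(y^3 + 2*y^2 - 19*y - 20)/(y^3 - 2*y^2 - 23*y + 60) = (y + 1)/(y - 3)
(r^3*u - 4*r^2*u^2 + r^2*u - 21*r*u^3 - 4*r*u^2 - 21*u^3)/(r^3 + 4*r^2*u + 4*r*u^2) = u*(r^3 - 4*r^2*u + r^2 - 21*r*u^2 - 4*r*u - 21*u^2)/(r*(r^2 + 4*r*u + 4*u^2))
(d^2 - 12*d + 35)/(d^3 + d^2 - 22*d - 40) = (d - 7)/(d^2 + 6*d + 8)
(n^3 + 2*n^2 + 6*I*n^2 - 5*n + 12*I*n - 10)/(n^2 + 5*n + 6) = (n^2 + 6*I*n - 5)/(n + 3)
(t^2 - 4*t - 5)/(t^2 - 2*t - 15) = (t + 1)/(t + 3)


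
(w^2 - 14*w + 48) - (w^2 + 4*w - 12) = 60 - 18*w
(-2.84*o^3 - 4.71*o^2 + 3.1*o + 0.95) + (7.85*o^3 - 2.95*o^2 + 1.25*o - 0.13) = 5.01*o^3 - 7.66*o^2 + 4.35*o + 0.82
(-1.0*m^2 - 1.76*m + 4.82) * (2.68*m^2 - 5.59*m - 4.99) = -2.68*m^4 + 0.8732*m^3 + 27.746*m^2 - 18.1614*m - 24.0518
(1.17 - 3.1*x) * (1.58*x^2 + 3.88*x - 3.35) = -4.898*x^3 - 10.1794*x^2 + 14.9246*x - 3.9195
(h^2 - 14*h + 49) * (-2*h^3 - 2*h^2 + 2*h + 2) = -2*h^5 + 26*h^4 - 68*h^3 - 124*h^2 + 70*h + 98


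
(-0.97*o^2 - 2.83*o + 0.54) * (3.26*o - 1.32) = -3.1622*o^3 - 7.9454*o^2 + 5.496*o - 0.7128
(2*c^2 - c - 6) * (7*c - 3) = 14*c^3 - 13*c^2 - 39*c + 18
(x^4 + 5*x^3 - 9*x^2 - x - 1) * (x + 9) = x^5 + 14*x^4 + 36*x^3 - 82*x^2 - 10*x - 9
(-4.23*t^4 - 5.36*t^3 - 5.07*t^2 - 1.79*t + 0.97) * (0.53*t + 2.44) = -2.2419*t^5 - 13.162*t^4 - 15.7655*t^3 - 13.3195*t^2 - 3.8535*t + 2.3668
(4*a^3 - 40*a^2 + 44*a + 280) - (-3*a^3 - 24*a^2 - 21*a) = 7*a^3 - 16*a^2 + 65*a + 280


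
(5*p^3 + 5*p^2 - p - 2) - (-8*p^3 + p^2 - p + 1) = 13*p^3 + 4*p^2 - 3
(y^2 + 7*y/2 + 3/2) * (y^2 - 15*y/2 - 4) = y^4 - 4*y^3 - 115*y^2/4 - 101*y/4 - 6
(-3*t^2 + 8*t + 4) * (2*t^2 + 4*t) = -6*t^4 + 4*t^3 + 40*t^2 + 16*t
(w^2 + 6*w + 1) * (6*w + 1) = 6*w^3 + 37*w^2 + 12*w + 1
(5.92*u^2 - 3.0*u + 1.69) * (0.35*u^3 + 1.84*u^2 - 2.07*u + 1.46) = 2.072*u^5 + 9.8428*u^4 - 17.1829*u^3 + 17.9628*u^2 - 7.8783*u + 2.4674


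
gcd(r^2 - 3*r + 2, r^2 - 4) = r - 2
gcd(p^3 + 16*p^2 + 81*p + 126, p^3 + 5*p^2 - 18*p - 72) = p^2 + 9*p + 18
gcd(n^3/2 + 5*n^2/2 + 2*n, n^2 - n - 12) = 1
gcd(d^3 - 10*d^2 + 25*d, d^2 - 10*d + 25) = d^2 - 10*d + 25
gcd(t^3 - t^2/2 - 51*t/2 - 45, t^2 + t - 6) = t + 3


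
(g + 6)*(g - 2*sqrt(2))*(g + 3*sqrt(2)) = g^3 + sqrt(2)*g^2 + 6*g^2 - 12*g + 6*sqrt(2)*g - 72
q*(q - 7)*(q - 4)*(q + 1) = q^4 - 10*q^3 + 17*q^2 + 28*q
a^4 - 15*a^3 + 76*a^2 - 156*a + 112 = (a - 7)*(a - 4)*(a - 2)^2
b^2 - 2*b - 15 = (b - 5)*(b + 3)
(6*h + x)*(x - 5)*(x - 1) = 6*h*x^2 - 36*h*x + 30*h + x^3 - 6*x^2 + 5*x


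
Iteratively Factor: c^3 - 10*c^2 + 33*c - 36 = (c - 3)*(c^2 - 7*c + 12) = (c - 4)*(c - 3)*(c - 3)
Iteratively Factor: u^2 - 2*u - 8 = (u + 2)*(u - 4)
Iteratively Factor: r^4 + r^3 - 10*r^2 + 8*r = (r - 2)*(r^3 + 3*r^2 - 4*r) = r*(r - 2)*(r^2 + 3*r - 4) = r*(r - 2)*(r + 4)*(r - 1)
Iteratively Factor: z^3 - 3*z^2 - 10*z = (z)*(z^2 - 3*z - 10) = z*(z - 5)*(z + 2)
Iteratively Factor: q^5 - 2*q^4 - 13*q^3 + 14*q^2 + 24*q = (q + 1)*(q^4 - 3*q^3 - 10*q^2 + 24*q) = (q - 2)*(q + 1)*(q^3 - q^2 - 12*q) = q*(q - 2)*(q + 1)*(q^2 - q - 12) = q*(q - 2)*(q + 1)*(q + 3)*(q - 4)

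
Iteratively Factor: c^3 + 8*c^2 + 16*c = (c)*(c^2 + 8*c + 16) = c*(c + 4)*(c + 4)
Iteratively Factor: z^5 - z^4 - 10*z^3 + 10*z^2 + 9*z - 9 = (z - 1)*(z^4 - 10*z^2 + 9) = (z - 1)^2*(z^3 + z^2 - 9*z - 9) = (z - 1)^2*(z + 1)*(z^2 - 9) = (z - 3)*(z - 1)^2*(z + 1)*(z + 3)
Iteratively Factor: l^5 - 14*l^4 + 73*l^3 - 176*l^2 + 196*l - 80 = (l - 2)*(l^4 - 12*l^3 + 49*l^2 - 78*l + 40) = (l - 2)*(l - 1)*(l^3 - 11*l^2 + 38*l - 40) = (l - 4)*(l - 2)*(l - 1)*(l^2 - 7*l + 10) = (l - 4)*(l - 2)^2*(l - 1)*(l - 5)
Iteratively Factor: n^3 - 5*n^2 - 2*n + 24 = (n - 4)*(n^2 - n - 6) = (n - 4)*(n + 2)*(n - 3)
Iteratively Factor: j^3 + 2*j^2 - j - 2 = (j + 2)*(j^2 - 1) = (j - 1)*(j + 2)*(j + 1)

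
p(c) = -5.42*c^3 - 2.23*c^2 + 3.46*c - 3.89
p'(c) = -16.26*c^2 - 4.46*c + 3.46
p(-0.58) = -5.59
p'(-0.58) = 0.58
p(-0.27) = -4.88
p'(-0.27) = 3.48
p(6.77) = -1764.44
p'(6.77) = -771.98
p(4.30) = -461.17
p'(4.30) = -316.37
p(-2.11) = 29.80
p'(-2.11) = -59.52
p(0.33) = -3.19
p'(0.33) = 0.22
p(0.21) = -3.31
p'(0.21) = 1.81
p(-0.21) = -4.66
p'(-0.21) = 3.68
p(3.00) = -159.92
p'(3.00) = -156.26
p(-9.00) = 3735.52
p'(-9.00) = -1273.46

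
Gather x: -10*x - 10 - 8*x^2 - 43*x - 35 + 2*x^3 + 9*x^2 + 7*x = 2*x^3 + x^2 - 46*x - 45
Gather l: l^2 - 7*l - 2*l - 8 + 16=l^2 - 9*l + 8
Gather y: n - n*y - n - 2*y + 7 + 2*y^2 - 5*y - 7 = 2*y^2 + y*(-n - 7)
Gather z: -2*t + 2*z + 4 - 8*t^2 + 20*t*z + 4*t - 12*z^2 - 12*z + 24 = -8*t^2 + 2*t - 12*z^2 + z*(20*t - 10) + 28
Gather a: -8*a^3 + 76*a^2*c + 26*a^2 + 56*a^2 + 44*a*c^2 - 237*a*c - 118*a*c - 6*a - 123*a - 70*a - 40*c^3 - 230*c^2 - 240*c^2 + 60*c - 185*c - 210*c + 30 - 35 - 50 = -8*a^3 + a^2*(76*c + 82) + a*(44*c^2 - 355*c - 199) - 40*c^3 - 470*c^2 - 335*c - 55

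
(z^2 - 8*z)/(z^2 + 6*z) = (z - 8)/(z + 6)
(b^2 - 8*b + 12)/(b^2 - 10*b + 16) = (b - 6)/(b - 8)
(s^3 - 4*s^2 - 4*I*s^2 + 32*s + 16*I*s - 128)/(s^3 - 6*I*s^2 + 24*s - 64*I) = (s - 4)/(s - 2*I)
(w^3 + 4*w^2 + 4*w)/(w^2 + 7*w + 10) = w*(w + 2)/(w + 5)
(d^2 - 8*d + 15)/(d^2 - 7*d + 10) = (d - 3)/(d - 2)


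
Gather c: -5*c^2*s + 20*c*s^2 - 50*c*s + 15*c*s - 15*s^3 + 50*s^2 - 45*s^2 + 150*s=-5*c^2*s + c*(20*s^2 - 35*s) - 15*s^3 + 5*s^2 + 150*s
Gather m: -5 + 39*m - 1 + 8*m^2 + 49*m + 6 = 8*m^2 + 88*m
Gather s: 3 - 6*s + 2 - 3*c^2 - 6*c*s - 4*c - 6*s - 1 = -3*c^2 - 4*c + s*(-6*c - 12) + 4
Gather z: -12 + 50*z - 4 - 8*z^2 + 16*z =-8*z^2 + 66*z - 16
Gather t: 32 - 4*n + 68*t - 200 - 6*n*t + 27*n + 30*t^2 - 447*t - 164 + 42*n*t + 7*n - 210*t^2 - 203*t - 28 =30*n - 180*t^2 + t*(36*n - 582) - 360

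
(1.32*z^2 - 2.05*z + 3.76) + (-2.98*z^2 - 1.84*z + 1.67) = -1.66*z^2 - 3.89*z + 5.43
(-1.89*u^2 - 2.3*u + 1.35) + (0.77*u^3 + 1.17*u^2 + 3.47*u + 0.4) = 0.77*u^3 - 0.72*u^2 + 1.17*u + 1.75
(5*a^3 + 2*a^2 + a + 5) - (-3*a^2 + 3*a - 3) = 5*a^3 + 5*a^2 - 2*a + 8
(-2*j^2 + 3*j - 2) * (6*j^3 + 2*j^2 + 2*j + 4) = -12*j^5 + 14*j^4 - 10*j^3 - 6*j^2 + 8*j - 8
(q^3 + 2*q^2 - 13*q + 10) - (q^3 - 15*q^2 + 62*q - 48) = 17*q^2 - 75*q + 58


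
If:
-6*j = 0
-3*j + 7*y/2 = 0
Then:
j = 0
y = 0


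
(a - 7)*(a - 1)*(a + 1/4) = a^3 - 31*a^2/4 + 5*a + 7/4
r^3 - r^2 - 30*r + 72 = (r - 4)*(r - 3)*(r + 6)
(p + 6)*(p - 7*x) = p^2 - 7*p*x + 6*p - 42*x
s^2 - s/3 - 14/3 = (s - 7/3)*(s + 2)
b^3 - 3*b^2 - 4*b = b*(b - 4)*(b + 1)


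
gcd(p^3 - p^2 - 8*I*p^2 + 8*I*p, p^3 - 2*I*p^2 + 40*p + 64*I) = p - 8*I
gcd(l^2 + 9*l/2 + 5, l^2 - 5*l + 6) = 1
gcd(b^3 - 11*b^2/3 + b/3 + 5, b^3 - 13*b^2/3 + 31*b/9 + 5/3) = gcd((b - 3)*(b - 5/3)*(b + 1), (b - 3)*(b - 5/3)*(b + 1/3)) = b^2 - 14*b/3 + 5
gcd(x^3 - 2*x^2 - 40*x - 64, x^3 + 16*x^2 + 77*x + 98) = x + 2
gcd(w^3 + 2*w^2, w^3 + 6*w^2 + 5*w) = w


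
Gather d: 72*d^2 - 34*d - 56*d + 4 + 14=72*d^2 - 90*d + 18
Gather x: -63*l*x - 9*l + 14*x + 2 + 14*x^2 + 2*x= -9*l + 14*x^2 + x*(16 - 63*l) + 2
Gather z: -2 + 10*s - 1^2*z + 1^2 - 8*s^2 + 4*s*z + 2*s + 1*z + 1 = -8*s^2 + 4*s*z + 12*s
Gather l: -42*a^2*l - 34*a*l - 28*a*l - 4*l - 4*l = l*(-42*a^2 - 62*a - 8)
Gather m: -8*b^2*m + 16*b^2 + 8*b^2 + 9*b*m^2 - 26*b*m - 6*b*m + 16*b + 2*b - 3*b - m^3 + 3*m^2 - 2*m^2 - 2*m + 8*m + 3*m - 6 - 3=24*b^2 + 15*b - m^3 + m^2*(9*b + 1) + m*(-8*b^2 - 32*b + 9) - 9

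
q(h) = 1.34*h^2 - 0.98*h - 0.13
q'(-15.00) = -41.18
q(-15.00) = 316.07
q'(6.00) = 15.10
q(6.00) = 42.23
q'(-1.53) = -5.08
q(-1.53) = 4.51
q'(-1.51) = -5.03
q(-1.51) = 4.41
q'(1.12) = 2.02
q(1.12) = 0.45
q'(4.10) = 10.01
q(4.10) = 18.38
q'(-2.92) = -8.81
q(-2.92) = 14.16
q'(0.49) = 0.33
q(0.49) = -0.29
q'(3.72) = 8.99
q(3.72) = 14.77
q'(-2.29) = -7.12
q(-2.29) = 9.14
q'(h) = 2.68*h - 0.98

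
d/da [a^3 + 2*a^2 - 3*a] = 3*a^2 + 4*a - 3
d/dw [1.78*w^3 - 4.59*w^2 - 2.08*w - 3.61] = 5.34*w^2 - 9.18*w - 2.08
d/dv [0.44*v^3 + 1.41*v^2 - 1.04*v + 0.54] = 1.32*v^2 + 2.82*v - 1.04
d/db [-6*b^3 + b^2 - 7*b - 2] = -18*b^2 + 2*b - 7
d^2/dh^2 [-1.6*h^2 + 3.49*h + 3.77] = -3.20000000000000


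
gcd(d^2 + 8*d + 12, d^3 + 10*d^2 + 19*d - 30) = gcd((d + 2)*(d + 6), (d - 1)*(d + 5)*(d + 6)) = d + 6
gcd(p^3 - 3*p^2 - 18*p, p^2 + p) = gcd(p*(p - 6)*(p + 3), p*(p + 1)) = p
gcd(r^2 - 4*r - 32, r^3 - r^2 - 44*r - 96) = r^2 - 4*r - 32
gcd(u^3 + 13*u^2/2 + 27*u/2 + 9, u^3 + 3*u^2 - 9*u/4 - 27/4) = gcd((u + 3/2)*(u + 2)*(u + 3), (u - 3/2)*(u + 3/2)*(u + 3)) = u^2 + 9*u/2 + 9/2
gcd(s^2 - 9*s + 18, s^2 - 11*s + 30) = s - 6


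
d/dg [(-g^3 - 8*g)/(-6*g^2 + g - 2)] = (-g*(12*g - 1)*(g^2 + 8) + (3*g^2 + 8)*(6*g^2 - g + 2))/(6*g^2 - g + 2)^2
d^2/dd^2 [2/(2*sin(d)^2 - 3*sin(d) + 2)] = 2*(-16*sin(d)^4 + 18*sin(d)^3 + 31*sin(d)^2 - 42*sin(d) + 10)/(-3*sin(d) - cos(2*d) + 3)^3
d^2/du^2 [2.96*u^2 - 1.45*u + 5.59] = 5.92000000000000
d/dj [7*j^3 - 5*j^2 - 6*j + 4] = 21*j^2 - 10*j - 6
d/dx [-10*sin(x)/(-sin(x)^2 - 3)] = 10*(cos(x)^2 + 2)*cos(x)/(sin(x)^2 + 3)^2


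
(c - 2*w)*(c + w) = c^2 - c*w - 2*w^2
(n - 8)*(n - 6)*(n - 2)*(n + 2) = n^4 - 14*n^3 + 44*n^2 + 56*n - 192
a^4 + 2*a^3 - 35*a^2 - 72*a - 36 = (a - 6)*(a + 1)^2*(a + 6)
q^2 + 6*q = q*(q + 6)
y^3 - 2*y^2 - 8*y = y*(y - 4)*(y + 2)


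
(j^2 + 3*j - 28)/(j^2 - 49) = (j - 4)/(j - 7)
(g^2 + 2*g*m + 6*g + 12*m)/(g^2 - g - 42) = (g + 2*m)/(g - 7)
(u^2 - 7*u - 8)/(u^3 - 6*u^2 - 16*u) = (u + 1)/(u*(u + 2))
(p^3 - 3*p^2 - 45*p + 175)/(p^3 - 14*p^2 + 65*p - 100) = (p + 7)/(p - 4)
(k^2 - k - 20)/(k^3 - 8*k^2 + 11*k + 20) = (k + 4)/(k^2 - 3*k - 4)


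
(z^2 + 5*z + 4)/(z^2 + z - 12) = (z + 1)/(z - 3)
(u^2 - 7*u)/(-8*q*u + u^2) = (7 - u)/(8*q - u)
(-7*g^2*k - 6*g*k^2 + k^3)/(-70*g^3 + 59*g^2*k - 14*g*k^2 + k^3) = k*(g + k)/(10*g^2 - 7*g*k + k^2)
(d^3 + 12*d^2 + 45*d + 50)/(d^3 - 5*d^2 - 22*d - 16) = (d^2 + 10*d + 25)/(d^2 - 7*d - 8)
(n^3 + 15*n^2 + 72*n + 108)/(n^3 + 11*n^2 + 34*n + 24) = (n^2 + 9*n + 18)/(n^2 + 5*n + 4)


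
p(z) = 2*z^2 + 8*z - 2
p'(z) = 4*z + 8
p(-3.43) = -5.91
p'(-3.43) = -5.72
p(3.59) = 52.50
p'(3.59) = 22.36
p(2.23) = 25.79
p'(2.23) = 16.92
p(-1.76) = -9.88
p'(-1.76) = 0.96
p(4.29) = 69.13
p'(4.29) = 25.16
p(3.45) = 49.40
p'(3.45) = 21.80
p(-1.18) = -8.66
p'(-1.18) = 3.28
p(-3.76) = -3.80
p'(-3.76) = -7.04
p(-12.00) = 190.00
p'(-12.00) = -40.00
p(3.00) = 40.00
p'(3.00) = 20.00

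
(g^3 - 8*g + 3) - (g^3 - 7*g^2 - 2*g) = 7*g^2 - 6*g + 3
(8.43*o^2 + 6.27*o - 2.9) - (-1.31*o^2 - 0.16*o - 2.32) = 9.74*o^2 + 6.43*o - 0.58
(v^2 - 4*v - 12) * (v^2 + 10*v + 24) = v^4 + 6*v^3 - 28*v^2 - 216*v - 288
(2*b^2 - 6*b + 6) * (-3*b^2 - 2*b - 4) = -6*b^4 + 14*b^3 - 14*b^2 + 12*b - 24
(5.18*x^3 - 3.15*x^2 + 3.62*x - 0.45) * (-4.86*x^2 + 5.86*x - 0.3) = -25.1748*x^5 + 45.6638*x^4 - 37.6062*x^3 + 24.3452*x^2 - 3.723*x + 0.135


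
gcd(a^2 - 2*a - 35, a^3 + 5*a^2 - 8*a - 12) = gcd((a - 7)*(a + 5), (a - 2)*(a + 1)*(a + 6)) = 1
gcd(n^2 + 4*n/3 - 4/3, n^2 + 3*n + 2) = n + 2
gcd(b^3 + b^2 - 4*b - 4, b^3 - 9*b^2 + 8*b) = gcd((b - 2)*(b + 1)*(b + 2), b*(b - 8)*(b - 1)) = 1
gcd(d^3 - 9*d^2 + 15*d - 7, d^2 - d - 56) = 1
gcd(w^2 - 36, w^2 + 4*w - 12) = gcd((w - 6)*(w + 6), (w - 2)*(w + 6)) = w + 6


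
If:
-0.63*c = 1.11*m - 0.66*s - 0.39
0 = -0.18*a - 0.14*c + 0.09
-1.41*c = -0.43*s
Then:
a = 0.5 - 0.237194641449961*s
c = 0.304964539007092*s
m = 0.421506612995975*s + 0.351351351351351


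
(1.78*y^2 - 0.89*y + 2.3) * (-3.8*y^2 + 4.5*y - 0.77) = -6.764*y^4 + 11.392*y^3 - 14.1156*y^2 + 11.0353*y - 1.771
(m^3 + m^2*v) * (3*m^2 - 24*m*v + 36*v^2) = 3*m^5 - 21*m^4*v + 12*m^3*v^2 + 36*m^2*v^3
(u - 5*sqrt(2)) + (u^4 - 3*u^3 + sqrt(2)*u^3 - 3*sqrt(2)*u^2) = u^4 - 3*u^3 + sqrt(2)*u^3 - 3*sqrt(2)*u^2 + u - 5*sqrt(2)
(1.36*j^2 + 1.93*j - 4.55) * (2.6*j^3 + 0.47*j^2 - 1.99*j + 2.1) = 3.536*j^5 + 5.6572*j^4 - 13.6293*j^3 - 3.1232*j^2 + 13.1075*j - 9.555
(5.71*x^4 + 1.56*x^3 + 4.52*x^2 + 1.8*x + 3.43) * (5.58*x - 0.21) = 31.8618*x^5 + 7.5057*x^4 + 24.894*x^3 + 9.0948*x^2 + 18.7614*x - 0.7203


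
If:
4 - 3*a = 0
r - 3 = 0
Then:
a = 4/3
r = 3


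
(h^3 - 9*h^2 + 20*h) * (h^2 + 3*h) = h^5 - 6*h^4 - 7*h^3 + 60*h^2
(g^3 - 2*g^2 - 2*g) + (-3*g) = g^3 - 2*g^2 - 5*g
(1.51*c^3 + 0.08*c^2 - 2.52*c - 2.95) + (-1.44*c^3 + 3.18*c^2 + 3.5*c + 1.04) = 0.0700000000000001*c^3 + 3.26*c^2 + 0.98*c - 1.91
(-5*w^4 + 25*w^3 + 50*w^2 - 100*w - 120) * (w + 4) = -5*w^5 + 5*w^4 + 150*w^3 + 100*w^2 - 520*w - 480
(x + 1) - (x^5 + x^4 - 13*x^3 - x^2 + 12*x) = -x^5 - x^4 + 13*x^3 + x^2 - 11*x + 1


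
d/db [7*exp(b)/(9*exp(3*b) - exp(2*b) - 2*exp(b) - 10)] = 7*(-18*exp(3*b) + exp(2*b) - 10)*exp(b)/(81*exp(6*b) - 18*exp(5*b) - 35*exp(4*b) - 176*exp(3*b) + 24*exp(2*b) + 40*exp(b) + 100)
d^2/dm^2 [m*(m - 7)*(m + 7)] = 6*m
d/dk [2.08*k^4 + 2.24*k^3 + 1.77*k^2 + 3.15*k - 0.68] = 8.32*k^3 + 6.72*k^2 + 3.54*k + 3.15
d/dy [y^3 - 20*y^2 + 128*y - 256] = 3*y^2 - 40*y + 128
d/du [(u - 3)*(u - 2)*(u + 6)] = 3*u^2 + 2*u - 24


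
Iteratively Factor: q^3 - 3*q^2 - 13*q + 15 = (q + 3)*(q^2 - 6*q + 5) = (q - 1)*(q + 3)*(q - 5)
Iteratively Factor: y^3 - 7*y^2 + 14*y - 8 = (y - 2)*(y^2 - 5*y + 4) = (y - 4)*(y - 2)*(y - 1)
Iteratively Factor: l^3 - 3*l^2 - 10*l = (l)*(l^2 - 3*l - 10) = l*(l - 5)*(l + 2)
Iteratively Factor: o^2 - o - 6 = (o - 3)*(o + 2)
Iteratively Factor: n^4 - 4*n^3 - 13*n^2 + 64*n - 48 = (n + 4)*(n^3 - 8*n^2 + 19*n - 12) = (n - 1)*(n + 4)*(n^2 - 7*n + 12) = (n - 3)*(n - 1)*(n + 4)*(n - 4)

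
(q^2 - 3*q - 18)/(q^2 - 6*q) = (q + 3)/q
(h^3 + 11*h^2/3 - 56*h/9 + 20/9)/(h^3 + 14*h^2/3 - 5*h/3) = (9*h^2 - 12*h + 4)/(3*h*(3*h - 1))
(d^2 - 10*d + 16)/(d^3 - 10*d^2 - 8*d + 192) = (d - 2)/(d^2 - 2*d - 24)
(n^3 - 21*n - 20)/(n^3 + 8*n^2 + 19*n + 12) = (n - 5)/(n + 3)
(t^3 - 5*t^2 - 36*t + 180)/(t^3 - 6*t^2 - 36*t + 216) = (t - 5)/(t - 6)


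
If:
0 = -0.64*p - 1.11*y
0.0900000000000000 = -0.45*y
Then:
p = 0.35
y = -0.20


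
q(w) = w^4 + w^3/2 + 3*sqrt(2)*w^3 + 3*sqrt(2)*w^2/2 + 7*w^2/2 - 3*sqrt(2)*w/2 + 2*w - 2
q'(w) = 4*w^3 + 3*w^2/2 + 9*sqrt(2)*w^2 + 3*sqrt(2)*w + 7*w - 3*sqrt(2)/2 + 2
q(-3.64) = 19.74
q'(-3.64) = -45.44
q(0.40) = -0.82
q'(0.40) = 6.91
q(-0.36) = -1.43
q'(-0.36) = -2.51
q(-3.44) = 11.91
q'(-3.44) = -33.26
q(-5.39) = 263.34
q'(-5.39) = -273.73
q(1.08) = 11.76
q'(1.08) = 33.66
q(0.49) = -0.09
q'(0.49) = 9.27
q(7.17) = 4677.14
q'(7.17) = 2286.34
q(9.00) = 10470.62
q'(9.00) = 4169.52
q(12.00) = 29737.30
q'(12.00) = 9095.61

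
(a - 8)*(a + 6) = a^2 - 2*a - 48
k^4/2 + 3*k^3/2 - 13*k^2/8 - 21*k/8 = k*(k/2 + 1/2)*(k - 3/2)*(k + 7/2)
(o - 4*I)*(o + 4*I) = o^2 + 16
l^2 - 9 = (l - 3)*(l + 3)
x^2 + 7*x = x*(x + 7)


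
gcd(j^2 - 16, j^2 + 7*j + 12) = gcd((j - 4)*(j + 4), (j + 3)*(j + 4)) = j + 4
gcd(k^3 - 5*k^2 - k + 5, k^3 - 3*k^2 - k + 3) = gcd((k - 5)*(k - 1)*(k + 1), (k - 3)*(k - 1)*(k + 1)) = k^2 - 1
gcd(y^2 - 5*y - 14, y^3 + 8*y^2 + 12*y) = y + 2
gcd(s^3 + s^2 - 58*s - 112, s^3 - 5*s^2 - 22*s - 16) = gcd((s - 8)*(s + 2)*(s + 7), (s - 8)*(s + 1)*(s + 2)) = s^2 - 6*s - 16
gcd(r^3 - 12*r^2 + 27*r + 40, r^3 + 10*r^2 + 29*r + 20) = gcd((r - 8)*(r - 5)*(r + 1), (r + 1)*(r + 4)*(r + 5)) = r + 1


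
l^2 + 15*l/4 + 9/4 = (l + 3/4)*(l + 3)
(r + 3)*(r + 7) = r^2 + 10*r + 21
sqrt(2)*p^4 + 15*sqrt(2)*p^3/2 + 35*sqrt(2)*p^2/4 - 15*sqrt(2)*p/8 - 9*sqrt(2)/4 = (p - 1/2)*(p + 3/2)*(p + 6)*(sqrt(2)*p + sqrt(2)/2)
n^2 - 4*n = n*(n - 4)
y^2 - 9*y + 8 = (y - 8)*(y - 1)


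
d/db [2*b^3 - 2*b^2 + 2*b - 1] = 6*b^2 - 4*b + 2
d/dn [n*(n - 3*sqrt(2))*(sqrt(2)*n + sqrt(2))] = 3*sqrt(2)*n^2 - 12*n + 2*sqrt(2)*n - 6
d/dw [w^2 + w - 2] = 2*w + 1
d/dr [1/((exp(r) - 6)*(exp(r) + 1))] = (5 - 2*exp(r))*exp(r)/(exp(4*r) - 10*exp(3*r) + 13*exp(2*r) + 60*exp(r) + 36)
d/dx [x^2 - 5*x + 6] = 2*x - 5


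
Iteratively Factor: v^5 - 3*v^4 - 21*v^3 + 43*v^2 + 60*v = (v - 3)*(v^4 - 21*v^2 - 20*v) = (v - 3)*(v + 4)*(v^3 - 4*v^2 - 5*v) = (v - 5)*(v - 3)*(v + 4)*(v^2 + v) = (v - 5)*(v - 3)*(v + 1)*(v + 4)*(v)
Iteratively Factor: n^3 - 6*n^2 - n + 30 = (n + 2)*(n^2 - 8*n + 15) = (n - 3)*(n + 2)*(n - 5)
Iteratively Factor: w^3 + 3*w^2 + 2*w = (w + 2)*(w^2 + w) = w*(w + 2)*(w + 1)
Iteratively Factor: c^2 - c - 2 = (c - 2)*(c + 1)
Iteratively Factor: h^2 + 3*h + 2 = (h + 2)*(h + 1)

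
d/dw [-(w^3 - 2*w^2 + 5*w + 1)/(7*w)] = -2*w/7 + 2/7 + 1/(7*w^2)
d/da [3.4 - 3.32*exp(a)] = -3.32*exp(a)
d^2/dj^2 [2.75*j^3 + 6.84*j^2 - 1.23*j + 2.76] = 16.5*j + 13.68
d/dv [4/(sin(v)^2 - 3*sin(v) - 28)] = 4*(3 - 2*sin(v))*cos(v)/((sin(v) - 7)^2*(sin(v) + 4)^2)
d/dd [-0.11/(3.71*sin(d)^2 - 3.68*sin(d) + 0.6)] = (0.8162*sin(d) - 0.4048)*cos(d)/(3.71*sin(d)^2 - 3.68*sin(d) + 0.6)^2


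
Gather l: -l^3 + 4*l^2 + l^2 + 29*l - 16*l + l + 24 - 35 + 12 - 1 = -l^3 + 5*l^2 + 14*l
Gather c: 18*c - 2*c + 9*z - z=16*c + 8*z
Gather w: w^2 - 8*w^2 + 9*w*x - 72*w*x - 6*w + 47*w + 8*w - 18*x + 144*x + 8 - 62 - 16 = -7*w^2 + w*(49 - 63*x) + 126*x - 70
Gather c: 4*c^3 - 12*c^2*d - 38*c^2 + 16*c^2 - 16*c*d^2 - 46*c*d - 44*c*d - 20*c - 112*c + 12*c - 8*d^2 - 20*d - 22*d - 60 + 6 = 4*c^3 + c^2*(-12*d - 22) + c*(-16*d^2 - 90*d - 120) - 8*d^2 - 42*d - 54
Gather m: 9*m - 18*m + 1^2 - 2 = -9*m - 1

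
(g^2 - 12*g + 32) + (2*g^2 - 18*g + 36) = 3*g^2 - 30*g + 68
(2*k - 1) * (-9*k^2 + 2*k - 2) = -18*k^3 + 13*k^2 - 6*k + 2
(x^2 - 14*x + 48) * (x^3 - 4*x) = x^5 - 14*x^4 + 44*x^3 + 56*x^2 - 192*x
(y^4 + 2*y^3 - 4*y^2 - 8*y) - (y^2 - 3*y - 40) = y^4 + 2*y^3 - 5*y^2 - 5*y + 40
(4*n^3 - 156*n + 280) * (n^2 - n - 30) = 4*n^5 - 4*n^4 - 276*n^3 + 436*n^2 + 4400*n - 8400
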